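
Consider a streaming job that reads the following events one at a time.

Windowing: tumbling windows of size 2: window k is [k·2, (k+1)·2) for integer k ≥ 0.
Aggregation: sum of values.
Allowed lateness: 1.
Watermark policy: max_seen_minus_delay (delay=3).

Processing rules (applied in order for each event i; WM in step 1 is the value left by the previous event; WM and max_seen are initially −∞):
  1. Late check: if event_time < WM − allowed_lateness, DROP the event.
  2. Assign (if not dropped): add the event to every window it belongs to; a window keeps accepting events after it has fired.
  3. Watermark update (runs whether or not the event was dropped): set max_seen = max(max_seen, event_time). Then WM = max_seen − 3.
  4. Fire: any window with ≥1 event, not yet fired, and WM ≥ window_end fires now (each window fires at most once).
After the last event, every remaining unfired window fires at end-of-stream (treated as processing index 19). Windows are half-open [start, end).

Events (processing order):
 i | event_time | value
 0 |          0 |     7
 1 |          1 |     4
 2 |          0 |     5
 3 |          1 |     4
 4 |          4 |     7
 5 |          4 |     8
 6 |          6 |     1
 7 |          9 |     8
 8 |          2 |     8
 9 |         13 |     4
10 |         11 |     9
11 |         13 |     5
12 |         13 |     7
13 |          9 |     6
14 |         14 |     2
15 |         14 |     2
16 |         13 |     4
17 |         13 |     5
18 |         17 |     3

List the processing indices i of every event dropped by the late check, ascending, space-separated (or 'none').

i=0 t=0 v=7: → [0,2); WM=-3
i=1 t=1 v=4: → [0,2); WM=-2
i=2 t=0 v=5: → [0,2); WM=-2
i=3 t=1 v=4: → [0,2); WM=-2
i=4 t=4 v=7: → [4,6); WM=1
i=5 t=4 v=8: → [4,6); WM=1
i=6 t=6 v=1: → [6,8); WM=3; [0,2) fires=20
i=7 t=9 v=8: → [8,10); WM=6; [4,6) fires=15
i=8 t=2 v=8: DROP (t<6-1); WM=6
i=9 t=13 v=4: → [12,14); WM=10; [6,8) fires=1 [8,10) fires=8
i=10 t=11 v=9: → [10,12); WM=10
i=11 t=13 v=5: → [12,14); WM=10
i=12 t=13 v=7: → [12,14); WM=10
i=13 t=9 v=6: → [8,10); WM=10
i=14 t=14 v=2: → [14,16); WM=11
i=15 t=14 v=2: → [14,16); WM=11
i=16 t=13 v=4: → [12,14); WM=11
i=17 t=13 v=5: → [12,14); WM=11
i=18 t=17 v=3: → [16,18); WM=14; [10,12) fires=9 [12,14) fires=25

8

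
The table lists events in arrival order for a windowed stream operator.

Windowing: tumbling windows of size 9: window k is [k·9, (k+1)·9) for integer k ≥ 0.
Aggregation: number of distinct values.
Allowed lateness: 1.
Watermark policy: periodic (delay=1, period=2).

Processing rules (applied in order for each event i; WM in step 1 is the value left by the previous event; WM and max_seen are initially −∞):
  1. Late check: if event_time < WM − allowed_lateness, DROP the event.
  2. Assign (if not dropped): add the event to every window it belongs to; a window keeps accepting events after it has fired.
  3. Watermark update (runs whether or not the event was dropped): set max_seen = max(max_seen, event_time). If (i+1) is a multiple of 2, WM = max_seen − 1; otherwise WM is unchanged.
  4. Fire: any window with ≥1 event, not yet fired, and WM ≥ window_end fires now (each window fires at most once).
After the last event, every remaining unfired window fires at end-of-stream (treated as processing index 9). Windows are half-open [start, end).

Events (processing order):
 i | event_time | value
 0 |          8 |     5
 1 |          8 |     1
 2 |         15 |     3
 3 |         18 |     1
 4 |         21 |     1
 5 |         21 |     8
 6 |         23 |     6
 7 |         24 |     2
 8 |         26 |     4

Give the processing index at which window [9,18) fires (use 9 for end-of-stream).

i=0 t=8 v=5: → [0,9); WM=−∞
i=1 t=8 v=1: → [0,9); WM=7
i=2 t=15 v=3: → [9,18); WM=7
i=3 t=18 v=1: → [18,27); WM=17; [0,9) fires=2
i=4 t=21 v=1: → [18,27); WM=17
i=5 t=21 v=8: → [18,27); WM=20; [9,18) fires=1
i=6 t=23 v=6: → [18,27); WM=20
i=7 t=24 v=2: → [18,27); WM=23
i=8 t=26 v=4: → [18,27); WM=23

5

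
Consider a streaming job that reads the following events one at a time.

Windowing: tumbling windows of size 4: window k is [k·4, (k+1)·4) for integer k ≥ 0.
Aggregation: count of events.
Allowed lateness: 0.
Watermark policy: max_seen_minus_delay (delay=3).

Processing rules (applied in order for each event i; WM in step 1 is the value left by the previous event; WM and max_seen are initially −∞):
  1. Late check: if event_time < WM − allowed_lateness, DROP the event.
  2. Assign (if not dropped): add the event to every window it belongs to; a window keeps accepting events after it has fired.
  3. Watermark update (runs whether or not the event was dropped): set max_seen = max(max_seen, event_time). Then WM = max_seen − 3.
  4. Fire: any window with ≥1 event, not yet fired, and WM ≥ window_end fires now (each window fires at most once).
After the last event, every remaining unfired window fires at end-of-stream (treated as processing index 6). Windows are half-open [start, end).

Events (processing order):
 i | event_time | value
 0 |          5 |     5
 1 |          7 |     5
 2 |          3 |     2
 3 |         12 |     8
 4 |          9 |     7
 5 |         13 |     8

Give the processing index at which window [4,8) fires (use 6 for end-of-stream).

3

i=0 t=5 v=5: → [4,8); WM=2
i=1 t=7 v=5: → [4,8); WM=4
i=2 t=3 v=2: DROP (t<4-0); WM=4
i=3 t=12 v=8: → [12,16); WM=9; [4,8) fires=2
i=4 t=9 v=7: → [8,12); WM=9
i=5 t=13 v=8: → [12,16); WM=10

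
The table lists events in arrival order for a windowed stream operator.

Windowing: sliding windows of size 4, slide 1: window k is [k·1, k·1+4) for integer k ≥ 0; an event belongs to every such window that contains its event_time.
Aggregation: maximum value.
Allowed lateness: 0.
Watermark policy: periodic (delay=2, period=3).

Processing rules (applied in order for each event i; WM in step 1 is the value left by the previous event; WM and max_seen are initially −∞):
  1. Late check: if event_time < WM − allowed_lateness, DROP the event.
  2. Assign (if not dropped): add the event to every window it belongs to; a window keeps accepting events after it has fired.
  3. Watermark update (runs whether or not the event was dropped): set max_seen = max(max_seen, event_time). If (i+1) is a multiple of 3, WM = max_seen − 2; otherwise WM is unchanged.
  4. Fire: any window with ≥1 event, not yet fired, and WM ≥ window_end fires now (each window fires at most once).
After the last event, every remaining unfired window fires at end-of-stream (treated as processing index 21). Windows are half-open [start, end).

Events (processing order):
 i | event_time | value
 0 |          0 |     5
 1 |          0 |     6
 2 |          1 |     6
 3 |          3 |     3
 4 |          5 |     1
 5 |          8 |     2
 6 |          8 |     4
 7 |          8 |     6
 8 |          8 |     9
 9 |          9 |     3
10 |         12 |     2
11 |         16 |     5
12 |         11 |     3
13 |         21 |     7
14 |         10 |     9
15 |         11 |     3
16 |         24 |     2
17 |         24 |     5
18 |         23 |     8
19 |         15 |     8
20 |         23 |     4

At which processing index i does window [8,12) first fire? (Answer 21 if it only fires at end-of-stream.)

11

i=0 t=0 v=5: → [0,4); WM=−∞
i=1 t=0 v=6: → [0,4); WM=−∞
i=2 t=1 v=6: → [1,5),[0,4); WM=-1
i=3 t=3 v=3: → [3,7),[2,6),[1,5),[0,4); WM=-1
i=4 t=5 v=1: → [5,9),[4,8),[3,7),[2,6); WM=-1
i=5 t=8 v=2: → [8,12),[7,11),[6,10),[5,9); WM=6; [0,4) fires=6 [1,5) fires=6 [2,6) fires=3
i=6 t=8 v=4: → [8,12),[7,11),[6,10),[5,9); WM=6
i=7 t=8 v=6: → [8,12),[7,11),[6,10),[5,9); WM=6
i=8 t=8 v=9: → [8,12),[7,11),[6,10),[5,9); WM=6
i=9 t=9 v=3: → [9,13),[8,12),[7,11),[6,10); WM=6
i=10 t=12 v=2: → [12,16),[11,15),[10,14),[9,13); WM=6
i=11 t=16 v=5: → [16,20),[15,19),[14,18),[13,17); WM=14; [3,7) fires=3 [4,8) fires=1 [5,9) fires=9 [6,10) fires=9 [7,11) fires=9 [8,12) fires=9 [9,13) fires=3 [10,14) fires=2
i=12 t=11 v=3: DROP (t<14-0); WM=14
i=13 t=21 v=7: → [21,25),[20,24),[19,23),[18,22); WM=14
i=14 t=10 v=9: DROP (t<14-0); WM=19; [11,15) fires=2 [12,16) fires=2 [13,17) fires=5 [14,18) fires=5 [15,19) fires=5
i=15 t=11 v=3: DROP (t<19-0); WM=19
i=16 t=24 v=2: → [24,28),[23,27),[22,26),[21,25); WM=19
i=17 t=24 v=5: → [24,28),[23,27),[22,26),[21,25); WM=22; [16,20) fires=5 [18,22) fires=7
i=18 t=23 v=8: → [23,27),[22,26),[21,25),[20,24); WM=22
i=19 t=15 v=8: DROP (t<22-0); WM=22
i=20 t=23 v=4: → [23,27),[22,26),[21,25),[20,24); WM=22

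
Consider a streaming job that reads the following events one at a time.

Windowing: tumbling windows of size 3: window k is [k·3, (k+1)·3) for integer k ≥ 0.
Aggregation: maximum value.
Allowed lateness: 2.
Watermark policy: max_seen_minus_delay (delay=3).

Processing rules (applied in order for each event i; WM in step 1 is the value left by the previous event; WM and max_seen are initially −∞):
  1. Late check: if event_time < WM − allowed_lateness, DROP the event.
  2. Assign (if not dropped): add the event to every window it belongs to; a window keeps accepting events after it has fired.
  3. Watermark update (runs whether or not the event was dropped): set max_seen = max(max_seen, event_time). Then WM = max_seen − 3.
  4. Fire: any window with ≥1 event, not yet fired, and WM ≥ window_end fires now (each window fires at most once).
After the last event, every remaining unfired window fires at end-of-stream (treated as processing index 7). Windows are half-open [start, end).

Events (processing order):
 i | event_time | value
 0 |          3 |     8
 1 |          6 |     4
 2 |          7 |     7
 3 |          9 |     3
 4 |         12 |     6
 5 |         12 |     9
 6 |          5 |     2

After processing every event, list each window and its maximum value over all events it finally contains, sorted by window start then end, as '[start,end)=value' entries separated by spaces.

i=0 t=3 v=8: → [3,6); WM=0
i=1 t=6 v=4: → [6,9); WM=3
i=2 t=7 v=7: → [6,9); WM=4
i=3 t=9 v=3: → [9,12); WM=6; [3,6) fires=8
i=4 t=12 v=6: → [12,15); WM=9; [6,9) fires=7
i=5 t=12 v=9: → [12,15); WM=9
i=6 t=5 v=2: DROP (t<9-2); WM=9

[3,6)=8 [6,9)=7 [9,12)=3 [12,15)=9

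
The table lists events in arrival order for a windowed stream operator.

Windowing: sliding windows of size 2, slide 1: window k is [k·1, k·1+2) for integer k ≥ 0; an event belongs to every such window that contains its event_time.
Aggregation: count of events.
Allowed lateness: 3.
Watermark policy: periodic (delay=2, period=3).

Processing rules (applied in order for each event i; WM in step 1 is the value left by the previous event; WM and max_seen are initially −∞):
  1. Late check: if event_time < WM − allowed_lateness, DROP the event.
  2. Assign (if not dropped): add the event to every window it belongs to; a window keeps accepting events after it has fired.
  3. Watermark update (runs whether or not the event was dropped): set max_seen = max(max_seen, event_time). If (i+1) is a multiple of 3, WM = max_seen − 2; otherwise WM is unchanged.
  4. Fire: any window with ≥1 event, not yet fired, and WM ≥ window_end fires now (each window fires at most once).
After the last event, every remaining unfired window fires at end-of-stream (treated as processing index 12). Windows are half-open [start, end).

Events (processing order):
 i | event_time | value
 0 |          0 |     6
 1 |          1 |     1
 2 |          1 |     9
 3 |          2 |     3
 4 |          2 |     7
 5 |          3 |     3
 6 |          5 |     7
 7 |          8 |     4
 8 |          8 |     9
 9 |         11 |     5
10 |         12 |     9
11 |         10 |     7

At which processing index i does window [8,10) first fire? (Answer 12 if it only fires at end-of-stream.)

11

i=0 t=0 v=6: → [0,2); WM=−∞
i=1 t=1 v=1: → [1,3),[0,2); WM=−∞
i=2 t=1 v=9: → [1,3),[0,2); WM=-1
i=3 t=2 v=3: → [2,4),[1,3); WM=-1
i=4 t=2 v=7: → [2,4),[1,3); WM=-1
i=5 t=3 v=3: → [3,5),[2,4); WM=1
i=6 t=5 v=7: → [5,7),[4,6); WM=1
i=7 t=8 v=4: → [8,10),[7,9); WM=1
i=8 t=8 v=9: → [8,10),[7,9); WM=6; [0,2) fires=3 [1,3) fires=4 [2,4) fires=3 [3,5) fires=1 [4,6) fires=1
i=9 t=11 v=5: → [11,13),[10,12); WM=6
i=10 t=12 v=9: → [12,14),[11,13); WM=6
i=11 t=10 v=7: → [10,12),[9,11); WM=10; [5,7) fires=1 [7,9) fires=2 [8,10) fires=2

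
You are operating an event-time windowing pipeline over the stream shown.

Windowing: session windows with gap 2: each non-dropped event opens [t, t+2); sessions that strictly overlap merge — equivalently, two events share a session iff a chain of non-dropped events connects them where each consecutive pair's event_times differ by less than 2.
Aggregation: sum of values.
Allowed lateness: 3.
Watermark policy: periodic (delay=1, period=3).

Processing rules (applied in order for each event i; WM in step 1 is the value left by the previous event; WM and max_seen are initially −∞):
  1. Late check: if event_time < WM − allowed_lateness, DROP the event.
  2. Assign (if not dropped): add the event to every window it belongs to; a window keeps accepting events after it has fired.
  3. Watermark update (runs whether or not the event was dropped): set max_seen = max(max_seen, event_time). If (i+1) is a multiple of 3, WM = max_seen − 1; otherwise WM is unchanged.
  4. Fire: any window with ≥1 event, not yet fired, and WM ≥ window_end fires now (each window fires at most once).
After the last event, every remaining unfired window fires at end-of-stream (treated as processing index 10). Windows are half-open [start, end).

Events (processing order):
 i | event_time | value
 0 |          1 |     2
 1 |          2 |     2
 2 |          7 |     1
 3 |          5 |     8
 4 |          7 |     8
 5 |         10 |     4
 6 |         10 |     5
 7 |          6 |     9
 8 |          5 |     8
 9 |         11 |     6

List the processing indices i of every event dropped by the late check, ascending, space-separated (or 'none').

8

i=0 t=1 v=2: → [1,3); WM=−∞
i=1 t=2 v=2: → [1,4); WM=−∞
i=2 t=7 v=1: → [7,9); WM=6
i=3 t=5 v=8: → [5,7); WM=6
i=4 t=7 v=8: → [7,9); WM=6
i=5 t=10 v=4: → [10,12); WM=9
i=6 t=10 v=5: → [10,12); WM=9
i=7 t=6 v=9: → [5,9); WM=9
i=8 t=5 v=8: DROP (t<9-3); WM=9
i=9 t=11 v=6: → [10,13); WM=9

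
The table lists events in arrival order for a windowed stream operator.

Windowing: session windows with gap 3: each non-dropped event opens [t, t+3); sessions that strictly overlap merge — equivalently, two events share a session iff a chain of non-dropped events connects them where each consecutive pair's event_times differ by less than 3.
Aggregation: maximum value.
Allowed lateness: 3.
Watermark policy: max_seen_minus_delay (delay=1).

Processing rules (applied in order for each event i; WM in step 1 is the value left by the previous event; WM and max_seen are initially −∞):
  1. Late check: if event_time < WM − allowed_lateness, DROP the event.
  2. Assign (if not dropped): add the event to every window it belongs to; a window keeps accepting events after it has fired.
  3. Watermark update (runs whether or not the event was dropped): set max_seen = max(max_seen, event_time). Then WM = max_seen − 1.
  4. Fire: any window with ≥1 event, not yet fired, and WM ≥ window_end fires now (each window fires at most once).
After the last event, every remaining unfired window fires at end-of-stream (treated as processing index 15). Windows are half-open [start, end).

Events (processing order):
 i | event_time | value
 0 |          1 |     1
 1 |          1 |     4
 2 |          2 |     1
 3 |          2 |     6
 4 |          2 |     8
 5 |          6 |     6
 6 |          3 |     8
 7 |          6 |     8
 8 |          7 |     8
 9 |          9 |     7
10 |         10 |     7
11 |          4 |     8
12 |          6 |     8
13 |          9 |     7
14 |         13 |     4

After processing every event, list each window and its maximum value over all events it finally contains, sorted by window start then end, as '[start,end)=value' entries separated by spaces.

[1,6)=8 [6,13)=8 [13,16)=4

i=0 t=1 v=1: → [1,4); WM=0
i=1 t=1 v=4: → [1,4); WM=0
i=2 t=2 v=1: → [1,5); WM=1
i=3 t=2 v=6: → [1,5); WM=1
i=4 t=2 v=8: → [1,5); WM=1
i=5 t=6 v=6: → [6,9); WM=5
i=6 t=3 v=8: → [1,6); WM=5
i=7 t=6 v=8: → [6,9); WM=5
i=8 t=7 v=8: → [6,10); WM=6
i=9 t=9 v=7: → [6,12); WM=8
i=10 t=10 v=7: → [6,13); WM=9
i=11 t=4 v=8: DROP (t<9-3); WM=9
i=12 t=6 v=8: → [6,13); WM=9
i=13 t=9 v=7: → [6,13); WM=9
i=14 t=13 v=4: → [13,16); WM=12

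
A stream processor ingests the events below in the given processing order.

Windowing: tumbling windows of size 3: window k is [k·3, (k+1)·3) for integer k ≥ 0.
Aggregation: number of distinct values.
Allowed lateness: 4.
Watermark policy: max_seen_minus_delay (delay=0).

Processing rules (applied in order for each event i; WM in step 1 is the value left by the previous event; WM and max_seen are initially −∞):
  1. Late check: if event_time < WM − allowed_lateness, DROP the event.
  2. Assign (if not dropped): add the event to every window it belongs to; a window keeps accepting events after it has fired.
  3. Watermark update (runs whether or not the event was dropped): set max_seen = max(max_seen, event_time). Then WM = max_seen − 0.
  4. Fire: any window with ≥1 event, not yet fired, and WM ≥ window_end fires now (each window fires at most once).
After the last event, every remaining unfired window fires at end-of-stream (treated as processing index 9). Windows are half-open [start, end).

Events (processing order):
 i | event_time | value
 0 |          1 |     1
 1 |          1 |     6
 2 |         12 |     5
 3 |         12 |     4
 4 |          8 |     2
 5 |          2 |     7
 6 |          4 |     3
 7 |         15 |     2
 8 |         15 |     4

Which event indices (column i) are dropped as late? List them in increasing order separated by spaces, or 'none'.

5 6

i=0 t=1 v=1: → [0,3); WM=1
i=1 t=1 v=6: → [0,3); WM=1
i=2 t=12 v=5: → [12,15); WM=12; [0,3) fires=2
i=3 t=12 v=4: → [12,15); WM=12
i=4 t=8 v=2: → [6,9); WM=12; [6,9) fires=1
i=5 t=2 v=7: DROP (t<12-4); WM=12
i=6 t=4 v=3: DROP (t<12-4); WM=12
i=7 t=15 v=2: → [15,18); WM=15; [12,15) fires=2
i=8 t=15 v=4: → [15,18); WM=15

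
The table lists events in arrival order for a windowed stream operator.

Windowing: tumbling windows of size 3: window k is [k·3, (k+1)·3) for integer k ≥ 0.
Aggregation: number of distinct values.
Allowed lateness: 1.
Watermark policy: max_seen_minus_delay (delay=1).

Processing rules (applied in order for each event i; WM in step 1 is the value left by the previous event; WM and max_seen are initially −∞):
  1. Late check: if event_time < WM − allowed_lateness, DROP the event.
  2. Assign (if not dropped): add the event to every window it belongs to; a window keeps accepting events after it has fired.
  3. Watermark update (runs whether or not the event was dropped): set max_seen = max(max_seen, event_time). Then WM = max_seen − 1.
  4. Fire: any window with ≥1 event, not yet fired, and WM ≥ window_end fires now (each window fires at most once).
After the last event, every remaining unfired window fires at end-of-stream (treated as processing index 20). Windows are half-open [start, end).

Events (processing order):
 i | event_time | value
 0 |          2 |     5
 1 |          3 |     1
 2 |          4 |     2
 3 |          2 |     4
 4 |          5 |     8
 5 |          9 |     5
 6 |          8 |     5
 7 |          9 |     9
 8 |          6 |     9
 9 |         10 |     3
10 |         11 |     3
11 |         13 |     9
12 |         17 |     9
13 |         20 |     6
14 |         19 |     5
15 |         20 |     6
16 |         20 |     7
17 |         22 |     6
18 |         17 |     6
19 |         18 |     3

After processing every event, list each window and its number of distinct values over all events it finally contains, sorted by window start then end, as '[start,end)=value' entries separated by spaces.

i=0 t=2 v=5: → [0,3); WM=1
i=1 t=3 v=1: → [3,6); WM=2
i=2 t=4 v=2: → [3,6); WM=3; [0,3) fires=1
i=3 t=2 v=4: → [0,3); WM=3
i=4 t=5 v=8: → [3,6); WM=4
i=5 t=9 v=5: → [9,12); WM=8; [3,6) fires=3
i=6 t=8 v=5: → [6,9); WM=8
i=7 t=9 v=9: → [9,12); WM=8
i=8 t=6 v=9: DROP (t<8-1); WM=8
i=9 t=10 v=3: → [9,12); WM=9; [6,9) fires=1
i=10 t=11 v=3: → [9,12); WM=10
i=11 t=13 v=9: → [12,15); WM=12; [9,12) fires=3
i=12 t=17 v=9: → [15,18); WM=16; [12,15) fires=1
i=13 t=20 v=6: → [18,21); WM=19; [15,18) fires=1
i=14 t=19 v=5: → [18,21); WM=19
i=15 t=20 v=6: → [18,21); WM=19
i=16 t=20 v=7: → [18,21); WM=19
i=17 t=22 v=6: → [21,24); WM=21; [18,21) fires=3
i=18 t=17 v=6: DROP (t<21-1); WM=21
i=19 t=18 v=3: DROP (t<21-1); WM=21

[0,3)=2 [3,6)=3 [6,9)=1 [9,12)=3 [12,15)=1 [15,18)=1 [18,21)=3 [21,24)=1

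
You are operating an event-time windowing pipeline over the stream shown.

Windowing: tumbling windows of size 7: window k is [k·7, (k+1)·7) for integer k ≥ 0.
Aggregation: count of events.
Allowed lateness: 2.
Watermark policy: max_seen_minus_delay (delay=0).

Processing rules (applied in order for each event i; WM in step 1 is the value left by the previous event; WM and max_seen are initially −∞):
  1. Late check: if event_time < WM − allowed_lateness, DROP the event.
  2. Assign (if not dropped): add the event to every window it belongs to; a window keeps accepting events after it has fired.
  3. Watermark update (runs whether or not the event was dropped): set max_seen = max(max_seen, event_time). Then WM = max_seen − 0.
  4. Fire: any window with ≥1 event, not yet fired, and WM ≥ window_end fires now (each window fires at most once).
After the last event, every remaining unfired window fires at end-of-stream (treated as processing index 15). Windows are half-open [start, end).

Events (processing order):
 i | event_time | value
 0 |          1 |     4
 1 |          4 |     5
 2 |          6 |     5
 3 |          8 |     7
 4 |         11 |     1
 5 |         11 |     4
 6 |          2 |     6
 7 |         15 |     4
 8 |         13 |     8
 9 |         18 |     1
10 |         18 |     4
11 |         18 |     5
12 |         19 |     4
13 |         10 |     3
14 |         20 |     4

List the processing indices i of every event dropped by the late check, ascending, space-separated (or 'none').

i=0 t=1 v=4: → [0,7); WM=1
i=1 t=4 v=5: → [0,7); WM=4
i=2 t=6 v=5: → [0,7); WM=6
i=3 t=8 v=7: → [7,14); WM=8; [0,7) fires=3
i=4 t=11 v=1: → [7,14); WM=11
i=5 t=11 v=4: → [7,14); WM=11
i=6 t=2 v=6: DROP (t<11-2); WM=11
i=7 t=15 v=4: → [14,21); WM=15; [7,14) fires=3
i=8 t=13 v=8: → [7,14); WM=15
i=9 t=18 v=1: → [14,21); WM=18
i=10 t=18 v=4: → [14,21); WM=18
i=11 t=18 v=5: → [14,21); WM=18
i=12 t=19 v=4: → [14,21); WM=19
i=13 t=10 v=3: DROP (t<19-2); WM=19
i=14 t=20 v=4: → [14,21); WM=20

6 13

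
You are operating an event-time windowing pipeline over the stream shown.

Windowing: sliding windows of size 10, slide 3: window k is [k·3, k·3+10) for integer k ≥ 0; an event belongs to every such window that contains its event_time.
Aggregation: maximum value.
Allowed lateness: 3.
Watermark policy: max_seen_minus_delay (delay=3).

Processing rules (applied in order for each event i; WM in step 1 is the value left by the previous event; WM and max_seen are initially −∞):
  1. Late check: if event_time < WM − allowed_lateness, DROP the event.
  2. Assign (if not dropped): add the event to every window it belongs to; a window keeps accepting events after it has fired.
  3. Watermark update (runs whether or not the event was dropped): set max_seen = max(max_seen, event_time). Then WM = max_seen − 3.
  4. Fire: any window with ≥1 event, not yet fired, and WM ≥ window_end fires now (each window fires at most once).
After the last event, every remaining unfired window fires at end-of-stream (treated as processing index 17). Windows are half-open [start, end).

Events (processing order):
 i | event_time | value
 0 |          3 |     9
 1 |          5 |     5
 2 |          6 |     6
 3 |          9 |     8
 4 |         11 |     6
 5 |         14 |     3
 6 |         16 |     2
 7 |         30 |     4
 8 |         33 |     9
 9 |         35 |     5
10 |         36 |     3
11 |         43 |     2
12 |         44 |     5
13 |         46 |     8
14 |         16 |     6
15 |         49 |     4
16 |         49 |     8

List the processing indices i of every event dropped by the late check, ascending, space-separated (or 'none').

14

i=0 t=3 v=9: → [3,13),[0,10); WM=0
i=1 t=5 v=5: → [3,13),[0,10); WM=2
i=2 t=6 v=6: → [6,16),[3,13),[0,10); WM=3
i=3 t=9 v=8: → [9,19),[6,16),[3,13),[0,10); WM=6
i=4 t=11 v=6: → [9,19),[6,16),[3,13); WM=8
i=5 t=14 v=3: → [12,22),[9,19),[6,16); WM=11; [0,10) fires=9
i=6 t=16 v=2: → [15,25),[12,22),[9,19); WM=13; [3,13) fires=9
i=7 t=30 v=4: → [30,40),[27,37),[24,34),[21,31); WM=27; [6,16) fires=8 [9,19) fires=8 [12,22) fires=3 [15,25) fires=2
i=8 t=33 v=9: → [33,43),[30,40),[27,37),[24,34); WM=30
i=9 t=35 v=5: → [33,43),[30,40),[27,37); WM=32; [21,31) fires=4
i=10 t=36 v=3: → [36,46),[33,43),[30,40),[27,37); WM=33
i=11 t=43 v=2: → [42,52),[39,49),[36,46); WM=40; [24,34) fires=9 [27,37) fires=9 [30,40) fires=9
i=12 t=44 v=5: → [42,52),[39,49),[36,46); WM=41
i=13 t=46 v=8: → [45,55),[42,52),[39,49); WM=43; [33,43) fires=9
i=14 t=16 v=6: DROP (t<43-3); WM=43
i=15 t=49 v=4: → [48,58),[45,55),[42,52); WM=46; [36,46) fires=5
i=16 t=49 v=8: → [48,58),[45,55),[42,52); WM=46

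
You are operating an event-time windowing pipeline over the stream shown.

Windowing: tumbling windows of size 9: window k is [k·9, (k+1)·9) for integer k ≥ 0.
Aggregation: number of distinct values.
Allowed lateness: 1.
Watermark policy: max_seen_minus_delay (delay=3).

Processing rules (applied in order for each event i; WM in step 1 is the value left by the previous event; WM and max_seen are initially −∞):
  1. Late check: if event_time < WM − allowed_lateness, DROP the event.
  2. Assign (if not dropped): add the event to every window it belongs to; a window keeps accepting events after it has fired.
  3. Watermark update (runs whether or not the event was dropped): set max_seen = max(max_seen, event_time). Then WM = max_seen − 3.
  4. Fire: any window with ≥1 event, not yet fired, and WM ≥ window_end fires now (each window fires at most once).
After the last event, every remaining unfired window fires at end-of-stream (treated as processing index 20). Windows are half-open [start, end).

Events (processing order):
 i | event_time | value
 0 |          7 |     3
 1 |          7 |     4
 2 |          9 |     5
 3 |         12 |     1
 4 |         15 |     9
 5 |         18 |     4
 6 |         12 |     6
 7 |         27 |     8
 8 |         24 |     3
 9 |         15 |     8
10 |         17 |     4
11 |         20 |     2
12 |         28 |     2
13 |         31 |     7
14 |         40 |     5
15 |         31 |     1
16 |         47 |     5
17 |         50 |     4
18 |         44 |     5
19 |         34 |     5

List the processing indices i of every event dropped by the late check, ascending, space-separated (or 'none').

6 9 10 11 15 18 19

i=0 t=7 v=3: → [0,9); WM=4
i=1 t=7 v=4: → [0,9); WM=4
i=2 t=9 v=5: → [9,18); WM=6
i=3 t=12 v=1: → [9,18); WM=9; [0,9) fires=2
i=4 t=15 v=9: → [9,18); WM=12
i=5 t=18 v=4: → [18,27); WM=15
i=6 t=12 v=6: DROP (t<15-1); WM=15
i=7 t=27 v=8: → [27,36); WM=24; [9,18) fires=3
i=8 t=24 v=3: → [18,27); WM=24
i=9 t=15 v=8: DROP (t<24-1); WM=24
i=10 t=17 v=4: DROP (t<24-1); WM=24
i=11 t=20 v=2: DROP (t<24-1); WM=24
i=12 t=28 v=2: → [27,36); WM=25
i=13 t=31 v=7: → [27,36); WM=28; [18,27) fires=2
i=14 t=40 v=5: → [36,45); WM=37; [27,36) fires=3
i=15 t=31 v=1: DROP (t<37-1); WM=37
i=16 t=47 v=5: → [45,54); WM=44
i=17 t=50 v=4: → [45,54); WM=47; [36,45) fires=1
i=18 t=44 v=5: DROP (t<47-1); WM=47
i=19 t=34 v=5: DROP (t<47-1); WM=47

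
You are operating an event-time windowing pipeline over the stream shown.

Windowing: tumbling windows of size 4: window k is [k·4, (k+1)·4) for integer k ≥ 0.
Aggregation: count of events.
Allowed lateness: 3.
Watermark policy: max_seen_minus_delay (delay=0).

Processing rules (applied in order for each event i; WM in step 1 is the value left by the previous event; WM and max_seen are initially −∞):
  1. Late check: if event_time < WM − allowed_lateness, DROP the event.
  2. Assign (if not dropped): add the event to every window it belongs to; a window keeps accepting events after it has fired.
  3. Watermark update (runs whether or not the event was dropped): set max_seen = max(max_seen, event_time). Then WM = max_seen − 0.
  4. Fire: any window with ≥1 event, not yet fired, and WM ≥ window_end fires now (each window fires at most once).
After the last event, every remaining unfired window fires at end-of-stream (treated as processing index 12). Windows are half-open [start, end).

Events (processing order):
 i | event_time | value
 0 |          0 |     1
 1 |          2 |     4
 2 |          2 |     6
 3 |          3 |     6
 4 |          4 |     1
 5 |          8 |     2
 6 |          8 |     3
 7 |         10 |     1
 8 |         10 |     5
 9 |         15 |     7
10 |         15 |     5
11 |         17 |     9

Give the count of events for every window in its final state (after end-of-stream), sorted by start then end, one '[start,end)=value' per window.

i=0 t=0 v=1: → [0,4); WM=0
i=1 t=2 v=4: → [0,4); WM=2
i=2 t=2 v=6: → [0,4); WM=2
i=3 t=3 v=6: → [0,4); WM=3
i=4 t=4 v=1: → [4,8); WM=4; [0,4) fires=4
i=5 t=8 v=2: → [8,12); WM=8; [4,8) fires=1
i=6 t=8 v=3: → [8,12); WM=8
i=7 t=10 v=1: → [8,12); WM=10
i=8 t=10 v=5: → [8,12); WM=10
i=9 t=15 v=7: → [12,16); WM=15; [8,12) fires=4
i=10 t=15 v=5: → [12,16); WM=15
i=11 t=17 v=9: → [16,20); WM=17; [12,16) fires=2

[0,4)=4 [4,8)=1 [8,12)=4 [12,16)=2 [16,20)=1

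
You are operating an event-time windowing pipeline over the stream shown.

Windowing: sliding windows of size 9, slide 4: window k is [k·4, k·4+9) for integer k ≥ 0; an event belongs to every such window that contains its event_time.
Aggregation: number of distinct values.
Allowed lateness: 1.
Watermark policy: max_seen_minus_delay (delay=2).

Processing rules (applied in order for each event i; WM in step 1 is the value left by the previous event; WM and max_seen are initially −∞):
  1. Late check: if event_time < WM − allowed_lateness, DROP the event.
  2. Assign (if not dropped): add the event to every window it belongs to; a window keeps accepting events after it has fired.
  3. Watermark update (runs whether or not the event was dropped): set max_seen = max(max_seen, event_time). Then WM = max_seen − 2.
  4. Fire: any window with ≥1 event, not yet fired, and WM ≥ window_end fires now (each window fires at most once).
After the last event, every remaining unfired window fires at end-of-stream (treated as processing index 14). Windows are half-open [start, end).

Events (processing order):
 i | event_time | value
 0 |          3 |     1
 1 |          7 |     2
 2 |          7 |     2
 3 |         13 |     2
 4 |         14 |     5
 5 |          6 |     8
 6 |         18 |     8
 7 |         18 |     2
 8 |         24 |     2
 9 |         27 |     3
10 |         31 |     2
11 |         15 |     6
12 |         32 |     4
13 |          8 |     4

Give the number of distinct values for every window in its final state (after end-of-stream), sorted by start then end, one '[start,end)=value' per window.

i=0 t=3 v=1: → [0,9); WM=1
i=1 t=7 v=2: → [4,13),[0,9); WM=5
i=2 t=7 v=2: → [4,13),[0,9); WM=5
i=3 t=13 v=2: → [12,21),[8,17); WM=11; [0,9) fires=2
i=4 t=14 v=5: → [12,21),[8,17); WM=12
i=5 t=6 v=8: DROP (t<12-1); WM=12
i=6 t=18 v=8: → [16,25),[12,21); WM=16; [4,13) fires=1
i=7 t=18 v=2: → [16,25),[12,21); WM=16
i=8 t=24 v=2: → [24,33),[20,29),[16,25); WM=22; [8,17) fires=2 [12,21) fires=3
i=9 t=27 v=3: → [24,33),[20,29); WM=25; [16,25) fires=2
i=10 t=31 v=2: → [28,37),[24,33); WM=29; [20,29) fires=2
i=11 t=15 v=6: DROP (t<29-1); WM=29
i=12 t=32 v=4: → [32,41),[28,37),[24,33); WM=30
i=13 t=8 v=4: DROP (t<30-1); WM=30

[0,9)=2 [4,13)=1 [8,17)=2 [12,21)=3 [16,25)=2 [20,29)=2 [24,33)=3 [28,37)=2 [32,41)=1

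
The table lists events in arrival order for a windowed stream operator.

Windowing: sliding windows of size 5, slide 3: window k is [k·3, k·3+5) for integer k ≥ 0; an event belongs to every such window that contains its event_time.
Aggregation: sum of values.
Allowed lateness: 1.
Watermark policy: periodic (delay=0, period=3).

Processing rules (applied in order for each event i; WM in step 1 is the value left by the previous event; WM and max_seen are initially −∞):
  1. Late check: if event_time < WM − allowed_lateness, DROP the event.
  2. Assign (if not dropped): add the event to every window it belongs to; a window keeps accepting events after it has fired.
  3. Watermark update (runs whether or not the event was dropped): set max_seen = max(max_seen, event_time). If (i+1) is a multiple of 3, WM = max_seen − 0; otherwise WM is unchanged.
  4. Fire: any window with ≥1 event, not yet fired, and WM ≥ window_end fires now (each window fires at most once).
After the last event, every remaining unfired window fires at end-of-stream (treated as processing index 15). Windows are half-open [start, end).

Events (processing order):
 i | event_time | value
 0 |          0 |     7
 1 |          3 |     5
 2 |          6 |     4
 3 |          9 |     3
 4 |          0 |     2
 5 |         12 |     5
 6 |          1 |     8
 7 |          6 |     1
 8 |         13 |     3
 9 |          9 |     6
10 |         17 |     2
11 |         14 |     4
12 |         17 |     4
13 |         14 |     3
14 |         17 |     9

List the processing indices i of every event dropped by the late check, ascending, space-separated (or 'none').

4 6 7 9 13

i=0 t=0 v=7: → [0,5); WM=−∞
i=1 t=3 v=5: → [3,8),[0,5); WM=−∞
i=2 t=6 v=4: → [6,11),[3,8); WM=6; [0,5) fires=12
i=3 t=9 v=3: → [9,14),[6,11); WM=6
i=4 t=0 v=2: DROP (t<6-1); WM=6
i=5 t=12 v=5: → [12,17),[9,14); WM=12; [3,8) fires=9 [6,11) fires=7
i=6 t=1 v=8: DROP (t<12-1); WM=12
i=7 t=6 v=1: DROP (t<12-1); WM=12
i=8 t=13 v=3: → [12,17),[9,14); WM=13
i=9 t=9 v=6: DROP (t<13-1); WM=13
i=10 t=17 v=2: → [15,20); WM=13
i=11 t=14 v=4: → [12,17); WM=17; [9,14) fires=11 [12,17) fires=12
i=12 t=17 v=4: → [15,20); WM=17
i=13 t=14 v=3: DROP (t<17-1); WM=17
i=14 t=17 v=9: → [15,20); WM=17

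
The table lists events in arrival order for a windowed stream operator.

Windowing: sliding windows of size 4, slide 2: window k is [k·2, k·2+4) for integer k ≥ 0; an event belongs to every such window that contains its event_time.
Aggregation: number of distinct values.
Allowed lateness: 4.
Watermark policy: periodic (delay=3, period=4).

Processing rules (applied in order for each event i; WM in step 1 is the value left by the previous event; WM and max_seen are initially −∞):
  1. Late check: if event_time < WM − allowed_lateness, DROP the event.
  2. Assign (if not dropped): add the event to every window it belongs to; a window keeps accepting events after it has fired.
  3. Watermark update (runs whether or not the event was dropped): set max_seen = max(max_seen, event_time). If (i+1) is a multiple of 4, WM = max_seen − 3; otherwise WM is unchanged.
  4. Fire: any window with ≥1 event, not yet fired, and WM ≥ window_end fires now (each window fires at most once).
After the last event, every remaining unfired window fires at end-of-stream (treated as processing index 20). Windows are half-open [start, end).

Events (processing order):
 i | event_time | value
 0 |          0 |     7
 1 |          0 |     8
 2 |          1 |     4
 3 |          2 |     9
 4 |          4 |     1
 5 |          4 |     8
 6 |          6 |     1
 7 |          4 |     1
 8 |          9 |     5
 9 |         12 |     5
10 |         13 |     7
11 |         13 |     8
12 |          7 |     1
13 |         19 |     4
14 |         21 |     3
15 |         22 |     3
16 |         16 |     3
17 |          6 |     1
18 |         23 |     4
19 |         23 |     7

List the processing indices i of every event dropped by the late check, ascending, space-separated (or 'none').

17

i=0 t=0 v=7: → [0,4); WM=−∞
i=1 t=0 v=8: → [0,4); WM=−∞
i=2 t=1 v=4: → [0,4); WM=−∞
i=3 t=2 v=9: → [2,6),[0,4); WM=-1
i=4 t=4 v=1: → [4,8),[2,6); WM=-1
i=5 t=4 v=8: → [4,8),[2,6); WM=-1
i=6 t=6 v=1: → [6,10),[4,8); WM=-1
i=7 t=4 v=1: → [4,8),[2,6); WM=3
i=8 t=9 v=5: → [8,12),[6,10); WM=3
i=9 t=12 v=5: → [12,16),[10,14); WM=3
i=10 t=13 v=7: → [12,16),[10,14); WM=3
i=11 t=13 v=8: → [12,16),[10,14); WM=10; [0,4) fires=4 [2,6) fires=3 [4,8) fires=2 [6,10) fires=2
i=12 t=7 v=1: → [6,10),[4,8); WM=10
i=13 t=19 v=4: → [18,22),[16,20); WM=10
i=14 t=21 v=3: → [20,24),[18,22); WM=10
i=15 t=22 v=3: → [22,26),[20,24); WM=19; [8,12) fires=1 [10,14) fires=3 [12,16) fires=3
i=16 t=16 v=3: → [16,20),[14,18); WM=19; [14,18) fires=1
i=17 t=6 v=1: DROP (t<19-4); WM=19
i=18 t=23 v=4: → [22,26),[20,24); WM=19
i=19 t=23 v=7: → [22,26),[20,24); WM=20; [16,20) fires=2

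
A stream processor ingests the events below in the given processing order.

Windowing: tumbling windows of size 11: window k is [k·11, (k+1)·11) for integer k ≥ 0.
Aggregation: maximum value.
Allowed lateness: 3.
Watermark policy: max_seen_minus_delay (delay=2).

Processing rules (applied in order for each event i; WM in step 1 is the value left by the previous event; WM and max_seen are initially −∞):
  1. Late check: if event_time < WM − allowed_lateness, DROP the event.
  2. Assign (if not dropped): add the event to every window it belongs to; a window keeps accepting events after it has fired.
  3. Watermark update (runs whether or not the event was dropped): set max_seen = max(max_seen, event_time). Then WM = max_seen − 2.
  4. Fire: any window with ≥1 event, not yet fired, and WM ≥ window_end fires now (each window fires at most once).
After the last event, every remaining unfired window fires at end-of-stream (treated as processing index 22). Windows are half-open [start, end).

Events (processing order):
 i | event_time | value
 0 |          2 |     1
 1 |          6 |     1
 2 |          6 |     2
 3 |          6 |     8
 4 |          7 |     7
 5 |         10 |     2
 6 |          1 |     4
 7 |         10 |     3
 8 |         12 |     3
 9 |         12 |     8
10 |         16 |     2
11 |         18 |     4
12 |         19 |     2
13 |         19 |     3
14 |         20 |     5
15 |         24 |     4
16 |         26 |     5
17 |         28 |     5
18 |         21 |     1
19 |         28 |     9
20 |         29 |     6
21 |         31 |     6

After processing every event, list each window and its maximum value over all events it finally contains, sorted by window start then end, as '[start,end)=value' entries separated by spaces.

[0,11)=8 [11,22)=8 [22,33)=9

i=0 t=2 v=1: → [0,11); WM=0
i=1 t=6 v=1: → [0,11); WM=4
i=2 t=6 v=2: → [0,11); WM=4
i=3 t=6 v=8: → [0,11); WM=4
i=4 t=7 v=7: → [0,11); WM=5
i=5 t=10 v=2: → [0,11); WM=8
i=6 t=1 v=4: DROP (t<8-3); WM=8
i=7 t=10 v=3: → [0,11); WM=8
i=8 t=12 v=3: → [11,22); WM=10
i=9 t=12 v=8: → [11,22); WM=10
i=10 t=16 v=2: → [11,22); WM=14; [0,11) fires=8
i=11 t=18 v=4: → [11,22); WM=16
i=12 t=19 v=2: → [11,22); WM=17
i=13 t=19 v=3: → [11,22); WM=17
i=14 t=20 v=5: → [11,22); WM=18
i=15 t=24 v=4: → [22,33); WM=22; [11,22) fires=8
i=16 t=26 v=5: → [22,33); WM=24
i=17 t=28 v=5: → [22,33); WM=26
i=18 t=21 v=1: DROP (t<26-3); WM=26
i=19 t=28 v=9: → [22,33); WM=26
i=20 t=29 v=6: → [22,33); WM=27
i=21 t=31 v=6: → [22,33); WM=29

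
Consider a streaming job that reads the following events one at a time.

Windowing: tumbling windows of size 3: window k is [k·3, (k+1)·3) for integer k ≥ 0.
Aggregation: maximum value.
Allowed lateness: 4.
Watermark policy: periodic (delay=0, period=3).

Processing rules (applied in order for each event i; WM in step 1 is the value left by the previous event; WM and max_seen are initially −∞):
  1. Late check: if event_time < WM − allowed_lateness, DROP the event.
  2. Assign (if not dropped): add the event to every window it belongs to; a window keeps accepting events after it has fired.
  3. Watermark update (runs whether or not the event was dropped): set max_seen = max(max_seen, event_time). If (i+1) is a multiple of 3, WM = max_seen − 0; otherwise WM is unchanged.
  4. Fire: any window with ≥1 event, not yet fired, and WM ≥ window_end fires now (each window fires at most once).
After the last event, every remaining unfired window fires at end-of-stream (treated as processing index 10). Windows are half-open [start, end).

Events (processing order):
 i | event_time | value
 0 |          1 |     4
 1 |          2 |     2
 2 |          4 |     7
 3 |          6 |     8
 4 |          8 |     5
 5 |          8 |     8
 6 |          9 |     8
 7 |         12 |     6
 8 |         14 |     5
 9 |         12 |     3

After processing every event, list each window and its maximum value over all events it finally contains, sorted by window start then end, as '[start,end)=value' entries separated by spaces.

[0,3)=4 [3,6)=7 [6,9)=8 [9,12)=8 [12,15)=6

i=0 t=1 v=4: → [0,3); WM=−∞
i=1 t=2 v=2: → [0,3); WM=−∞
i=2 t=4 v=7: → [3,6); WM=4; [0,3) fires=4
i=3 t=6 v=8: → [6,9); WM=4
i=4 t=8 v=5: → [6,9); WM=4
i=5 t=8 v=8: → [6,9); WM=8; [3,6) fires=7
i=6 t=9 v=8: → [9,12); WM=8
i=7 t=12 v=6: → [12,15); WM=8
i=8 t=14 v=5: → [12,15); WM=14; [6,9) fires=8 [9,12) fires=8
i=9 t=12 v=3: → [12,15); WM=14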